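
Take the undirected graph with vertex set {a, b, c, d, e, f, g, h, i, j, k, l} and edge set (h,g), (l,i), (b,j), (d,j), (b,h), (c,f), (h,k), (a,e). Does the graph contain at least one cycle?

The graph has 12 vertices, 8 edges, and 4 connected components.
Since 8 = 12 - 4, the graph is a forest and contains no cycle.

No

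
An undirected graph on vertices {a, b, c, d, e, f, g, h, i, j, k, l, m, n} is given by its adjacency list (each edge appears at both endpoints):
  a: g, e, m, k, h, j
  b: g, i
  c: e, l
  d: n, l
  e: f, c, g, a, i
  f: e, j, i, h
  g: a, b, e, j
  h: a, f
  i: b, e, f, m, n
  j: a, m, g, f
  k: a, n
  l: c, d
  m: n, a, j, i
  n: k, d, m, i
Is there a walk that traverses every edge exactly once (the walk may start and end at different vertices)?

Degrees: a:6, b:2, c:2, d:2, e:5, f:4, g:4, h:2, i:5, j:4, k:2, l:2, m:4, n:4
Odd-degree vertices: e, i (2 total).
The non-isolated vertices are connected and exactly 2 have odd degree, so an Eulerian trail exists (from e to i).

Yes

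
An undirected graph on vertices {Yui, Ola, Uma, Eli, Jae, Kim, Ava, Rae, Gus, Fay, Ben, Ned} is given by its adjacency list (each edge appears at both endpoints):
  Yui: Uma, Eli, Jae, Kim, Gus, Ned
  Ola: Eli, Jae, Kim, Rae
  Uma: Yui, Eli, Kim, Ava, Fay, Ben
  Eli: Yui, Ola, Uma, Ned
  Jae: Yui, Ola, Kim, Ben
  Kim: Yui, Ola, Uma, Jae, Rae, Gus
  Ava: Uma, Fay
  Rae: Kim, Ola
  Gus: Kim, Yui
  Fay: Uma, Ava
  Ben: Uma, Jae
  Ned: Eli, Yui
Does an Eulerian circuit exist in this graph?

Yes

Degrees: Yui:6, Ola:4, Uma:6, Eli:4, Jae:4, Kim:6, Ava:2, Rae:2, Gus:2, Fay:2, Ben:2, Ned:2
All degrees are even and the non-isolated vertices are connected — an Eulerian circuit exists.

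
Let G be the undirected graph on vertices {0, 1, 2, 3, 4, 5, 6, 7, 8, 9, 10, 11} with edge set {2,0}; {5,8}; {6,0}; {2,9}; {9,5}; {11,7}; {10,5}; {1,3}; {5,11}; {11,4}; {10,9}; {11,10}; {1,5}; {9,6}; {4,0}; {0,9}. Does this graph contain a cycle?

The graph has 12 vertices, 16 edges, and 1 connected component.
Since 16 > 12 - 1, a cycle must exist; for instance 0-9-2-0.

Yes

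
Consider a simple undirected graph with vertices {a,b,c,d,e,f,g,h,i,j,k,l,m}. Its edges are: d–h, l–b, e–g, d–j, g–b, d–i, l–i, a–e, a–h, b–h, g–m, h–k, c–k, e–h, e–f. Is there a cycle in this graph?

The graph has 13 vertices, 15 edges, and 1 connected component.
One cycle is h-b-l-i-d-h.

Yes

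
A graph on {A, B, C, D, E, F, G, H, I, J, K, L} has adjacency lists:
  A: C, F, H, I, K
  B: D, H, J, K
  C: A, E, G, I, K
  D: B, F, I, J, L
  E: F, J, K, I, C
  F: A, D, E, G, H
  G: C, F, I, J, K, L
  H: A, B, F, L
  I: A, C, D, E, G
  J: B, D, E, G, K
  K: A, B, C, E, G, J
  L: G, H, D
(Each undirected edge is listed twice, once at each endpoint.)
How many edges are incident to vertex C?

Neighbors of C: A, E, G, I, K.

5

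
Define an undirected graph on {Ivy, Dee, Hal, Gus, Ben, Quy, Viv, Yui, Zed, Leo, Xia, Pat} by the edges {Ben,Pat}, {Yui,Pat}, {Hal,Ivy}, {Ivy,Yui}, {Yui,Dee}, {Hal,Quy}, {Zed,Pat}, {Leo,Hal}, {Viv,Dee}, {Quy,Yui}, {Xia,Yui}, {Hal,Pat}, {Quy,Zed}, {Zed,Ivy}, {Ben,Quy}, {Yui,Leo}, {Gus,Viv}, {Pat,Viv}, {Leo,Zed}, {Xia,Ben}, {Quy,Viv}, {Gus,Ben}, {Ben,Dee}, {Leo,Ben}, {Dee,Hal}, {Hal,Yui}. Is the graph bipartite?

Yui-Hal-Pat-Yui is an odd cycle (length 3), and a bipartite graph can contain only even cycles.

No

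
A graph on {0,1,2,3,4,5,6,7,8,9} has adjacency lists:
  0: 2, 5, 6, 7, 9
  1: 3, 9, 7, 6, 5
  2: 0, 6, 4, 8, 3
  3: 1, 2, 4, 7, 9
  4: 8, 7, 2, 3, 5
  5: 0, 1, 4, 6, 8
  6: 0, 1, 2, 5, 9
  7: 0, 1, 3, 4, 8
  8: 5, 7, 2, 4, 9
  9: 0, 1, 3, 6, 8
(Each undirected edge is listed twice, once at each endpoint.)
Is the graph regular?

Yes

Degrees: 0:5, 1:5, 2:5, 3:5, 4:5, 5:5, 6:5, 7:5, 8:5, 9:5
Every vertex has degree 5, so the graph is 5-regular.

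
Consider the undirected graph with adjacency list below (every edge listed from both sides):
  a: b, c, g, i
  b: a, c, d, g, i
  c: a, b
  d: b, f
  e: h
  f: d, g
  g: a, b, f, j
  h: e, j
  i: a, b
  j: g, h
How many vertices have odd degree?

2

Degrees: a:4, b:5, c:2, d:2, e:1, f:2, g:4, h:2, i:2, j:2
Odd-degree vertices: b, e.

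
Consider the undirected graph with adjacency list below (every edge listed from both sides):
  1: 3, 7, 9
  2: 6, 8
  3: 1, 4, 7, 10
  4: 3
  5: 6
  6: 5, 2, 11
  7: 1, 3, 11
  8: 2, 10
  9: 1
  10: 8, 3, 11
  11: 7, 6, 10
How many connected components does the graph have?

Component: {1, 2, 3, 4, 5, 6, 7, 8, 9, 10, 11}

1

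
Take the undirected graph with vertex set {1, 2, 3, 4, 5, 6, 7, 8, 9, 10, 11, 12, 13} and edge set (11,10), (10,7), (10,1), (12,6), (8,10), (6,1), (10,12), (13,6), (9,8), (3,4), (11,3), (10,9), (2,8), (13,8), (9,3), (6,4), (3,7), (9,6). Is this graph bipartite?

No

9-10-8-9 is an odd cycle (length 3), and a bipartite graph can contain only even cycles.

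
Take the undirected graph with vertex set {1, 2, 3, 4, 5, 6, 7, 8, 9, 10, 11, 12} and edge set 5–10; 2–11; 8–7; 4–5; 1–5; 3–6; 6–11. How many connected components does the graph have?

Component: {9}
Component: {12}
Component: {7, 8}
Component: {1, 4, 5, 10}
Component: {2, 3, 6, 11}

5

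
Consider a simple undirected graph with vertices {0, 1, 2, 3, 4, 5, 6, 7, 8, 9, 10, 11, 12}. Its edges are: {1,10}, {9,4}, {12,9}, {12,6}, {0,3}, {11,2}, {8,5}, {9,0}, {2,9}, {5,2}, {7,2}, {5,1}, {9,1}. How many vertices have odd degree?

10

Degrees: 0:2, 1:3, 2:4, 3:1, 4:1, 5:3, 6:1, 7:1, 8:1, 9:5, 10:1, 11:1, 12:2
Odd-degree vertices: 1, 3, 4, 5, 6, 7, 8, 9, 10, 11.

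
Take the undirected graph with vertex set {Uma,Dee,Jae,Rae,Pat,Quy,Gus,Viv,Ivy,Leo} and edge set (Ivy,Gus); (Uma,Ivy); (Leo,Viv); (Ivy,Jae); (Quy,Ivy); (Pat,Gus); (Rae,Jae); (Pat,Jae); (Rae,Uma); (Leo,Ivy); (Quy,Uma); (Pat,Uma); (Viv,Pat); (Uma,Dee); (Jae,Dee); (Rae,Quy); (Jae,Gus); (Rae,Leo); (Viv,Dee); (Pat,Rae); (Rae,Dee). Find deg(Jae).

Neighbors of Jae: Dee, Rae, Pat, Gus, Ivy.

5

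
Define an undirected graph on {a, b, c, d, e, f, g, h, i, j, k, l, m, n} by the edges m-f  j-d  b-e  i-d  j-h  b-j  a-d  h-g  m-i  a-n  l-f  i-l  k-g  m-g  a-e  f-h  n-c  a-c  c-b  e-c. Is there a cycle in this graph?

|V| = 14, |E| = 20, number of components = 1.
Since 20 > 14 - 1, a cycle must exist; for instance d-j-h-g-m-i-d.

Yes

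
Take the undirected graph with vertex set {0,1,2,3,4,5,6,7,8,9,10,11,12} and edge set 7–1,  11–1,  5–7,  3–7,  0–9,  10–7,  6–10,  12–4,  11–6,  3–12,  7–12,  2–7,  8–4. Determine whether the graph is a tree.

No

The graph has 13 vertices and 13 edges.
It splits into 2 components, so it cannot be a tree.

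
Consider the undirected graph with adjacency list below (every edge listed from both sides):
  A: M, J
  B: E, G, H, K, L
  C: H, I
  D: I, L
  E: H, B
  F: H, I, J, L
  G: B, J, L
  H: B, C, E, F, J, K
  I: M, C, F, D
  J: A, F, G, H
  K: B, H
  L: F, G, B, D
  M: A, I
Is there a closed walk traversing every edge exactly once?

Degrees: A:2, B:5, C:2, D:2, E:2, F:4, G:3, H:6, I:4, J:4, K:2, L:4, M:2
B, G have odd degree; an Eulerian circuit needs every degree to be even, so none exists.

No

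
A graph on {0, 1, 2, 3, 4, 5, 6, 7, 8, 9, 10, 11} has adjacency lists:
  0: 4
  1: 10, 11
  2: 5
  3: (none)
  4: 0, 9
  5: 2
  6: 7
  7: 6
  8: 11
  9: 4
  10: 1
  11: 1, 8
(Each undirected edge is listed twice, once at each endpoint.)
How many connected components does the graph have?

Component: {3}
Component: {2, 5}
Component: {6, 7}
Component: {0, 4, 9}
Component: {1, 8, 10, 11}

5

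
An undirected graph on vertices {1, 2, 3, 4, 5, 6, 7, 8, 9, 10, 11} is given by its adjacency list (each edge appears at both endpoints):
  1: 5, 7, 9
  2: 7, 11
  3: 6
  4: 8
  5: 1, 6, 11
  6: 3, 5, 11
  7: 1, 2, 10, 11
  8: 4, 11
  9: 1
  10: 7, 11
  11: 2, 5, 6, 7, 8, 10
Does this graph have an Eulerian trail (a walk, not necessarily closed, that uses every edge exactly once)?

No

Degrees: 1:3, 2:2, 3:1, 4:1, 5:3, 6:3, 7:4, 8:2, 9:1, 10:2, 11:6
Odd-degree vertices: 1, 3, 4, 5, 6, 9 (6 total).
With 6 odd-degree vertices (more than two), no single trail can use every edge.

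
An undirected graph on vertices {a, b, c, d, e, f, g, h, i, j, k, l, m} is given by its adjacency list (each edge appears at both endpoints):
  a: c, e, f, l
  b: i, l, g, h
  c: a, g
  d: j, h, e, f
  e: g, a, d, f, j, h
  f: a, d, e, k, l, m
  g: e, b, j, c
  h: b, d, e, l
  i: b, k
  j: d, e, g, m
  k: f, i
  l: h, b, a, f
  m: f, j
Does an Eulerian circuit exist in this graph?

Degrees: a:4, b:4, c:2, d:4, e:6, f:6, g:4, h:4, i:2, j:4, k:2, l:4, m:2
Every vertex has even degree and the edges form a single connected piece, so an Eulerian circuit exists.

Yes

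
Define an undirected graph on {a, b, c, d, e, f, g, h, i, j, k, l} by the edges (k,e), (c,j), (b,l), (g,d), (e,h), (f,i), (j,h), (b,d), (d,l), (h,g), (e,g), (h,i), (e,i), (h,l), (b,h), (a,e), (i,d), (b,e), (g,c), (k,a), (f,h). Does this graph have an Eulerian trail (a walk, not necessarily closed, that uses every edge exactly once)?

Degrees: a:2, b:4, c:2, d:4, e:6, f:2, g:4, h:7, i:4, j:2, k:2, l:3
Odd-degree vertices: h, l (2 total).
The non-isolated vertices are connected and exactly 2 have odd degree, so an Eulerian trail exists (from h to l).

Yes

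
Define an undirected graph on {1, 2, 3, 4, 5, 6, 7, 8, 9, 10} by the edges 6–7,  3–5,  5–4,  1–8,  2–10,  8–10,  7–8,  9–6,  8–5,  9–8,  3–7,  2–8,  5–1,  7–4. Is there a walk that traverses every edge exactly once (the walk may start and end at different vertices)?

Degrees: 1:2, 2:2, 3:2, 4:2, 5:4, 6:2, 7:4, 8:6, 9:2, 10:2
Odd-degree vertices: none (0 total).
With 0 odd-degree vertices and all edges in one connected piece, an Eulerian trail exists.

Yes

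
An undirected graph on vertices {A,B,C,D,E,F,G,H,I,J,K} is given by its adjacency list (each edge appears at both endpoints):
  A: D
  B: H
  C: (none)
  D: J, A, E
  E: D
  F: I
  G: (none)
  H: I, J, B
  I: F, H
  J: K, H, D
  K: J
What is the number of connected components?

3

Component: {C}
Component: {G}
Component: {A, B, D, E, F, H, I, J, K}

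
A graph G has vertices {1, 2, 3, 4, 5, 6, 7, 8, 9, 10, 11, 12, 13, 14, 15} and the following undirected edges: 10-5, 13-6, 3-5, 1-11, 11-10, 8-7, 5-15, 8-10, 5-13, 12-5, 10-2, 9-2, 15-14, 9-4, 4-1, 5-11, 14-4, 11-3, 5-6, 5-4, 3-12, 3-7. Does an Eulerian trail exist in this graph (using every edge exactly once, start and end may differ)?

Yes

Degrees: 1:2, 2:2, 3:4, 4:4, 5:8, 6:2, 7:2, 8:2, 9:2, 10:4, 11:4, 12:2, 13:2, 14:2, 15:2
Odd-degree vertices: none (0 total).
The non-isolated vertices are connected and exactly 0 have odd degree, so an Eulerian trail exists.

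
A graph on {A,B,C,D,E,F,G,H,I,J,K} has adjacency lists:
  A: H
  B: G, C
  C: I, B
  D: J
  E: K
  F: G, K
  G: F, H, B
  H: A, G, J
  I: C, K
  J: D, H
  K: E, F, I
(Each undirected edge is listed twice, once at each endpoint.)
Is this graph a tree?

No

The graph has 11 vertices and 11 edges.
Connected but with 11 > 10 edges, so it has a cycle and is not a tree.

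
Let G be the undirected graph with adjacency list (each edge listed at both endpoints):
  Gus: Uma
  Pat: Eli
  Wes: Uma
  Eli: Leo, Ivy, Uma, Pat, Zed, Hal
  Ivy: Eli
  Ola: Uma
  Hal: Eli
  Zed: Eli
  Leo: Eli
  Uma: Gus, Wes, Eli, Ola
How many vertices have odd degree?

8

Degrees: Gus:1, Pat:1, Wes:1, Eli:6, Ivy:1, Ola:1, Hal:1, Zed:1, Leo:1, Uma:4
Odd-degree vertices: Gus, Pat, Wes, Ivy, Ola, Hal, Zed, Leo.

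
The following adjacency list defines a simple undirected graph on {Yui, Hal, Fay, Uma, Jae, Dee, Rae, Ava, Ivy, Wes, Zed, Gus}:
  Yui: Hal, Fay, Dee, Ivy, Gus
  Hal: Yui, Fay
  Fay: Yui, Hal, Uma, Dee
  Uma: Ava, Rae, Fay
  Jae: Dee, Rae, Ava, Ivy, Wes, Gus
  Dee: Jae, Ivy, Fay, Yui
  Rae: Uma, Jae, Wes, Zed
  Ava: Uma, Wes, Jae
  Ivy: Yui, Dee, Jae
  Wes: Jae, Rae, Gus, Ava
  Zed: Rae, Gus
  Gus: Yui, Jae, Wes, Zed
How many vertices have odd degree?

4

Degrees: Yui:5, Hal:2, Fay:4, Uma:3, Jae:6, Dee:4, Rae:4, Ava:3, Ivy:3, Wes:4, Zed:2, Gus:4
Odd-degree vertices: Yui, Uma, Ava, Ivy.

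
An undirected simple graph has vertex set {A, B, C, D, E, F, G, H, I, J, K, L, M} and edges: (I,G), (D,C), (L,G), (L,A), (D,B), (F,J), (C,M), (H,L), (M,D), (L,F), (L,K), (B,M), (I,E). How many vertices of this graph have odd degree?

8

Degrees: A:1, B:2, C:2, D:3, E:1, F:2, G:2, H:1, I:2, J:1, K:1, L:5, M:3
Odd-degree vertices: A, D, E, H, J, K, L, M.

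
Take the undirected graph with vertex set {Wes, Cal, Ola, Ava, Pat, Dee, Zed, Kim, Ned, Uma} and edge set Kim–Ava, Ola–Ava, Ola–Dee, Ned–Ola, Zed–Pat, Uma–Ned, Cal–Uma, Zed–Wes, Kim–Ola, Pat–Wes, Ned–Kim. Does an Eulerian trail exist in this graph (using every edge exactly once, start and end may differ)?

Degrees: Wes:2, Cal:1, Ola:4, Ava:2, Pat:2, Dee:1, Zed:2, Kim:3, Ned:3, Uma:2
Odd-degree vertices: Cal, Dee, Kim, Ned (4 total).
With 4 odd-degree vertices (more than two), no single trail can use every edge.

No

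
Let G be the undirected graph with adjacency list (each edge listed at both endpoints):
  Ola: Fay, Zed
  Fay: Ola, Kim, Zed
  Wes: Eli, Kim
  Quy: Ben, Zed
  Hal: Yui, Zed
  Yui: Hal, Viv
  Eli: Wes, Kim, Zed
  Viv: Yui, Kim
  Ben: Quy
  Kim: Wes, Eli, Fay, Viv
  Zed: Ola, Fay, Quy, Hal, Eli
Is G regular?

No

Degrees: Ola:2, Fay:3, Wes:2, Quy:2, Hal:2, Yui:2, Eli:3, Viv:2, Ben:1, Kim:4, Zed:5
Vertex Ben has degree 1 while Zed has degree 5, so the graph is not regular.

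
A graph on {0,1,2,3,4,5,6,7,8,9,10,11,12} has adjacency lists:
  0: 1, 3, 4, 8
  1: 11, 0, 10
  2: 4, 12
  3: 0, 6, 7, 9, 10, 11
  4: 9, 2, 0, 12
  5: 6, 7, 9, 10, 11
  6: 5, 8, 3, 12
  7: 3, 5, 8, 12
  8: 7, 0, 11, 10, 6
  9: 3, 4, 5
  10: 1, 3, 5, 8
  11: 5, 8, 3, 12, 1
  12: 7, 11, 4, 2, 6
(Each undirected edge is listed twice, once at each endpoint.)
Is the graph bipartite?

2-4-12-2 is an odd cycle (length 3), and a bipartite graph can contain only even cycles.

No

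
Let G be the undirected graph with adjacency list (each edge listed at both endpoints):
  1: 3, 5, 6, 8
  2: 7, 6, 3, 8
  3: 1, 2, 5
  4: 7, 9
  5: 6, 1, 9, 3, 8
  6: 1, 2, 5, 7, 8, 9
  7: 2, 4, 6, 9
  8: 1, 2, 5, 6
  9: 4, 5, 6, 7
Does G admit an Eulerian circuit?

Degrees: 1:4, 2:4, 3:3, 4:2, 5:5, 6:6, 7:4, 8:4, 9:4
3, 5 have odd degree; an Eulerian circuit needs every degree to be even, so none exists.

No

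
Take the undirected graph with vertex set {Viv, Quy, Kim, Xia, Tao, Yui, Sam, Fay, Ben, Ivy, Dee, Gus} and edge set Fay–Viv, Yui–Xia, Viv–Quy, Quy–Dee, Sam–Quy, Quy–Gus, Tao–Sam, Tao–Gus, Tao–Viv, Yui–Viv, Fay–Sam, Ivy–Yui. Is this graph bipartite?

Color {Quy, Kim, Tao, Yui, Fay, Ben} black and {Viv, Xia, Sam, Ivy, Dee, Gus} white. No edge joins two same-colored vertices, so the graph is bipartite.

Yes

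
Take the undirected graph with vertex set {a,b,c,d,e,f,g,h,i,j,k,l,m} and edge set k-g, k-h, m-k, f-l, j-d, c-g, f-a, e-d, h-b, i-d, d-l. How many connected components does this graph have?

2

Component: {b, c, g, h, k, m}
Component: {a, d, e, f, i, j, l}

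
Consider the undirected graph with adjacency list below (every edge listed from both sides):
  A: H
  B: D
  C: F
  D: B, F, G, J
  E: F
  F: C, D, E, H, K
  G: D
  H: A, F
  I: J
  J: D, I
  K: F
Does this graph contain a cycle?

The graph has 11 vertices, 10 edges, and 1 connected component.
A forest on 11 vertices with 1 component has exactly 10 edges, which matches — so no cycle.

No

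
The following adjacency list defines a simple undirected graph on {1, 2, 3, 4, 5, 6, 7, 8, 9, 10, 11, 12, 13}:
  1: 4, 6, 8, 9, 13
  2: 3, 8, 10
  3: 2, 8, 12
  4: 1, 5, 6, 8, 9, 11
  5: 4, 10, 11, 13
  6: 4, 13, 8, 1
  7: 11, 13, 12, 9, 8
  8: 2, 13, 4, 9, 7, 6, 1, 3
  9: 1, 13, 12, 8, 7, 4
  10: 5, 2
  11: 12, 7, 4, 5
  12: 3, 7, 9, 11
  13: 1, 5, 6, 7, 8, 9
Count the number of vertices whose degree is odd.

Degrees: 1:5, 2:3, 3:3, 4:6, 5:4, 6:4, 7:5, 8:8, 9:6, 10:2, 11:4, 12:4, 13:6
Odd-degree vertices: 1, 2, 3, 7.

4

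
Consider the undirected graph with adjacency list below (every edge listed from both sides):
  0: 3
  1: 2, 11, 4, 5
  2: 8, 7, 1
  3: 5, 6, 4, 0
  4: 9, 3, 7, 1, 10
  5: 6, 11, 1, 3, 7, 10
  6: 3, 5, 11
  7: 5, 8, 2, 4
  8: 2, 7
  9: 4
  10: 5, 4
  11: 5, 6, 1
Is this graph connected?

Starting from 0 and exploring outward reaches every vertex (0, 3, 5, 4, 6, 1, 10, 7, 11, 9, 2, 8); the graph is connected.

Yes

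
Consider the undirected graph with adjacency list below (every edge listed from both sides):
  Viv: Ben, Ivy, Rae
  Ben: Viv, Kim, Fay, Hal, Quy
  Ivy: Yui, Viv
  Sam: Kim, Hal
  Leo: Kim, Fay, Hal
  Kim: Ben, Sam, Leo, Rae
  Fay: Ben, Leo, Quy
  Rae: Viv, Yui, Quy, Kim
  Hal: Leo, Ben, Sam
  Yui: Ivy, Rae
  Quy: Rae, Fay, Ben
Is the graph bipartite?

Ben-Fay-Quy-Ben is an odd cycle (length 3), and a bipartite graph can contain only even cycles.

No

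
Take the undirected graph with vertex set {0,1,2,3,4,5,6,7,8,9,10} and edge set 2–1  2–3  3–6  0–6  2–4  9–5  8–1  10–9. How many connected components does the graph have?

3

Component: {7}
Component: {5, 9, 10}
Component: {0, 1, 2, 3, 4, 6, 8}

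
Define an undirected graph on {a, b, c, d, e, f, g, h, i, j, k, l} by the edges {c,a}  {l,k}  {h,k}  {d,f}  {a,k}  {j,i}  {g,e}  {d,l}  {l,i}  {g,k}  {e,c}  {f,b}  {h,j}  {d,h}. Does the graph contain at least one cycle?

Yes

The graph has 12 vertices, 14 edges, and 1 connected component.
One cycle is k-l-d-h-k.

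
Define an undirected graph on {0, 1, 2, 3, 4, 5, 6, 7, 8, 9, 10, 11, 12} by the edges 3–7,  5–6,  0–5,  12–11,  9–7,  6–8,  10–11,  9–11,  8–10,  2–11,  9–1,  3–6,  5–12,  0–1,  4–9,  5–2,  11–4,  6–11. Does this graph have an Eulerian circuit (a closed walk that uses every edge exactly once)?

Degrees: 0:2, 1:2, 2:2, 3:2, 4:2, 5:4, 6:4, 7:2, 8:2, 9:4, 10:2, 11:6, 12:2
All degrees are even and the non-isolated vertices are connected — an Eulerian circuit exists.

Yes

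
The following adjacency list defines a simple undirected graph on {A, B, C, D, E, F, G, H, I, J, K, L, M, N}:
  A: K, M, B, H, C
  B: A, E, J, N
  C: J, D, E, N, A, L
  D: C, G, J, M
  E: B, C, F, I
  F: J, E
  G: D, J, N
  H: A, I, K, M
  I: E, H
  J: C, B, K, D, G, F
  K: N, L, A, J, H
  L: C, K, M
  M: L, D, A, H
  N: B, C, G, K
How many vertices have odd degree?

Degrees: A:5, B:4, C:6, D:4, E:4, F:2, G:3, H:4, I:2, J:6, K:5, L:3, M:4, N:4
Odd-degree vertices: A, G, K, L.

4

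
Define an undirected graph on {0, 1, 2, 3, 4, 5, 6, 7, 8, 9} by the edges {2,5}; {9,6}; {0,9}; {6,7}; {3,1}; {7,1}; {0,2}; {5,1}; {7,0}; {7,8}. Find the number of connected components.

2

Component: {4}
Component: {0, 1, 2, 3, 5, 6, 7, 8, 9}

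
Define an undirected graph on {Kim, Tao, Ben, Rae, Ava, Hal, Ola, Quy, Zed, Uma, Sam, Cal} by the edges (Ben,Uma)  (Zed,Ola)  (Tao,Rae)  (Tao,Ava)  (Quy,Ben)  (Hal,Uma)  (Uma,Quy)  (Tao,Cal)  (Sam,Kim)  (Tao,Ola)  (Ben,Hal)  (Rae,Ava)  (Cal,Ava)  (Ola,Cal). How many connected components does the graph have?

Component: {Kim, Sam}
Component: {Ben, Hal, Quy, Uma}
Component: {Tao, Rae, Ava, Ola, Zed, Cal}

3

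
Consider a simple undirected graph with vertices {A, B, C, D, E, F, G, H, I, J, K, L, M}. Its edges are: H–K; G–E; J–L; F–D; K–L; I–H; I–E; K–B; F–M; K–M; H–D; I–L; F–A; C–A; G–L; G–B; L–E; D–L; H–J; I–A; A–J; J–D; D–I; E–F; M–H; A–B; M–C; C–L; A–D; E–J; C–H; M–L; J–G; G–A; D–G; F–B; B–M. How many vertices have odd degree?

6

Degrees: A:7, B:5, C:4, D:7, E:5, F:5, G:6, H:6, I:5, J:6, K:4, L:8, M:6
Odd-degree vertices: A, B, D, E, F, I.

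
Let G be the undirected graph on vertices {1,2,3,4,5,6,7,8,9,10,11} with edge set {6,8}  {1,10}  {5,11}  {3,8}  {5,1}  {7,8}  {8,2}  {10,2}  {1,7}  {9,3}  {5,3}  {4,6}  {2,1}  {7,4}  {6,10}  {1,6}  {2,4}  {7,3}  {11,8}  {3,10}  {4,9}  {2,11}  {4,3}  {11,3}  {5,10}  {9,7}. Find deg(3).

Neighbors of 3: 4, 5, 7, 8, 9, 10, 11.

7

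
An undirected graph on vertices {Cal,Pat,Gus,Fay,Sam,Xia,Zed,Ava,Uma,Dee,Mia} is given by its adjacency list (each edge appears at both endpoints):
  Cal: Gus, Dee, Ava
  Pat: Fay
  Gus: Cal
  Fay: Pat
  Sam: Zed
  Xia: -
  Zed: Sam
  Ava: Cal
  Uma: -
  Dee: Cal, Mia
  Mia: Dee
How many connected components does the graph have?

Component: {Xia}
Component: {Uma}
Component: {Pat, Fay}
Component: {Sam, Zed}
Component: {Cal, Gus, Ava, Dee, Mia}

5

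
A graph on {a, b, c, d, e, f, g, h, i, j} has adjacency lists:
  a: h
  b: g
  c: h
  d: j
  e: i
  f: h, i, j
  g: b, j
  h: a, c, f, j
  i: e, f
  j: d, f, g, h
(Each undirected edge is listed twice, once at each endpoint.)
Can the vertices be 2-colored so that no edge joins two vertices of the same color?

h-f-j-h is an odd cycle (length 3), and a bipartite graph can contain only even cycles.

No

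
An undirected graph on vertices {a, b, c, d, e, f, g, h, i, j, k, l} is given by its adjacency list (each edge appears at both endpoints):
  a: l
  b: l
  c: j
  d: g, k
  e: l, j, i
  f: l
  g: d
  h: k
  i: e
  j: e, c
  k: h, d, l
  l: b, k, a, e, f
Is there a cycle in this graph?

The graph has 12 vertices, 11 edges, and 1 connected component.
Since 11 = 12 - 1, the graph is a forest and contains no cycle.

No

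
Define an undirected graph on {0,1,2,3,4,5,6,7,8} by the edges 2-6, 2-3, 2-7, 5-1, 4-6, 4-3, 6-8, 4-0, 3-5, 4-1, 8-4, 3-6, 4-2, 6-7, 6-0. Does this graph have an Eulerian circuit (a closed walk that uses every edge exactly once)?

Yes

Degrees: 0:2, 1:2, 2:4, 3:4, 4:6, 5:2, 6:6, 7:2, 8:2
All degrees are even and the non-isolated vertices are connected — an Eulerian circuit exists.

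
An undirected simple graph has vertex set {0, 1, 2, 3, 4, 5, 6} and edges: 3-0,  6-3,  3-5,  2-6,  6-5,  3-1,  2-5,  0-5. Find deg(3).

4

Neighbors of 3: 0, 1, 5, 6.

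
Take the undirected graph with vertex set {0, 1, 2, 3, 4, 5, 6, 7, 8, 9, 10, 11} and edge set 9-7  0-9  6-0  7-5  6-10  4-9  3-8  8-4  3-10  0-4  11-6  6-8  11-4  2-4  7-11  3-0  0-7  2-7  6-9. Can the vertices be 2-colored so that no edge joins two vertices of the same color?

No

The cycle 9-0-6-9 has length 3, which is odd, so the graph is not bipartite.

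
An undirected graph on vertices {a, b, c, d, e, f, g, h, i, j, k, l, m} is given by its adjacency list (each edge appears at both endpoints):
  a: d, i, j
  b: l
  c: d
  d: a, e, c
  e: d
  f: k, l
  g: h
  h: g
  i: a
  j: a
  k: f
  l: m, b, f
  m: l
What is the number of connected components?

Component: {g, h}
Component: {b, f, k, l, m}
Component: {a, c, d, e, i, j}

3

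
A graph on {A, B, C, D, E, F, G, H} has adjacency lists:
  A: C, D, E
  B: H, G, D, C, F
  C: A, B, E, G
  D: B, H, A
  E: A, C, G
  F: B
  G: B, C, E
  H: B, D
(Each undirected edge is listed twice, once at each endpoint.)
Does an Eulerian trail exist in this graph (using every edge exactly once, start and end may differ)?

No

Degrees: A:3, B:5, C:4, D:3, E:3, F:1, G:3, H:2
Odd-degree vertices: A, B, D, E, F, G (6 total).
An Eulerian trail requires 0 or 2 odd-degree vertices; here there are 6.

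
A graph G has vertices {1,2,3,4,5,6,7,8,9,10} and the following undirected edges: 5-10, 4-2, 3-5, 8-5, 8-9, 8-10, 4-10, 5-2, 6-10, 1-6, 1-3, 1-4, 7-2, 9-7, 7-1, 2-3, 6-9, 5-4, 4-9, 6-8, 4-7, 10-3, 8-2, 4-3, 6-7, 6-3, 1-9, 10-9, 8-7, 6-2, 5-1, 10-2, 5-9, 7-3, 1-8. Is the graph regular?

Yes

Degrees: 1:7, 2:7, 3:7, 4:7, 5:7, 6:7, 7:7, 8:7, 9:7, 10:7
Every vertex has degree 7, so the graph is 7-regular.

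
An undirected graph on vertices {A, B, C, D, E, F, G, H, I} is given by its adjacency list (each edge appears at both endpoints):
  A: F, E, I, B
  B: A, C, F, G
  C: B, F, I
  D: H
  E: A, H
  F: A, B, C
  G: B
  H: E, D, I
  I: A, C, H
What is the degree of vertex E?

Neighbors of E: A, H.

2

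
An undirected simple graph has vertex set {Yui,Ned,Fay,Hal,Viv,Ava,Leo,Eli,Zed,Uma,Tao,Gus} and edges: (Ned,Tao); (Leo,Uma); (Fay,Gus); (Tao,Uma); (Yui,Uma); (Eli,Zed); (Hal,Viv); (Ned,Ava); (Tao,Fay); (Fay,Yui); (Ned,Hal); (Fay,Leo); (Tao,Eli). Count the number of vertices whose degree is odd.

Degrees: Yui:2, Ned:3, Fay:4, Hal:2, Viv:1, Ava:1, Leo:2, Eli:2, Zed:1, Uma:3, Tao:4, Gus:1
Odd-degree vertices: Ned, Viv, Ava, Zed, Uma, Gus.

6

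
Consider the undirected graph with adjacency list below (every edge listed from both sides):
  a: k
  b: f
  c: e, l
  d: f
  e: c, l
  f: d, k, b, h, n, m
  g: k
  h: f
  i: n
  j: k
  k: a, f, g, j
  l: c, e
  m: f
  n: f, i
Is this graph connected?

No

Component: {c, e, l}
Component: {a, b, d, f, g, h, i, j, k, m, n}
There are 2 separate components, so the graph is not connected.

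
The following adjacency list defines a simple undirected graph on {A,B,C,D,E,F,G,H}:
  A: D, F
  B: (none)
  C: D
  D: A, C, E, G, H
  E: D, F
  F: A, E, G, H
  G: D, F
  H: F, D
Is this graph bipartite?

Yes

Partition the vertices as {B, D, F} vs {A, C, E, G, H}. Each listed edge has one endpoint in each part, so the graph is bipartite.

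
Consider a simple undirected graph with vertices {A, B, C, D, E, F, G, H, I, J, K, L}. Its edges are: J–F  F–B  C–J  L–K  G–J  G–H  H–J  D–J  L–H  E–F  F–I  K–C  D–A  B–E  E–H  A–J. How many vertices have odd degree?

2

Degrees: A:2, B:2, C:2, D:2, E:3, F:4, G:2, H:4, I:1, J:6, K:2, L:2
Odd-degree vertices: E, I.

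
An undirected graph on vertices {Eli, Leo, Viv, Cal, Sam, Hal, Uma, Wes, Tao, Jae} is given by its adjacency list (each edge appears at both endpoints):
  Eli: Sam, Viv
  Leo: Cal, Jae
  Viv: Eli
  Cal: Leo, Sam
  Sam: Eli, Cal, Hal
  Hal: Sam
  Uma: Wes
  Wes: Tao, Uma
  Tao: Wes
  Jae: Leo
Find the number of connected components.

Component: {Uma, Wes, Tao}
Component: {Eli, Leo, Viv, Cal, Sam, Hal, Jae}

2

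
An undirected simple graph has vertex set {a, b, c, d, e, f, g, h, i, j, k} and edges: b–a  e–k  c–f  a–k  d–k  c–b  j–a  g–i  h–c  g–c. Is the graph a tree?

Yes

The graph has 11 vertices and 10 edges.
Connected and |E| = |V| - 1, which characterizes a tree.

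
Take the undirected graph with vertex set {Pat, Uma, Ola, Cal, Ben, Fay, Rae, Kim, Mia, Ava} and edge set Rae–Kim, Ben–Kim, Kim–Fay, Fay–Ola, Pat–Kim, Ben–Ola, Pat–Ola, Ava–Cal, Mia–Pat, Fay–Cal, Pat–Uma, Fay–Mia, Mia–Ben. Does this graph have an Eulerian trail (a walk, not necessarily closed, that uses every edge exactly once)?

No

Degrees: Pat:4, Uma:1, Ola:3, Cal:2, Ben:3, Fay:4, Rae:1, Kim:4, Mia:3, Ava:1
Odd-degree vertices: Uma, Ola, Ben, Rae, Mia, Ava (6 total).
An Eulerian trail requires 0 or 2 odd-degree vertices; here there are 6.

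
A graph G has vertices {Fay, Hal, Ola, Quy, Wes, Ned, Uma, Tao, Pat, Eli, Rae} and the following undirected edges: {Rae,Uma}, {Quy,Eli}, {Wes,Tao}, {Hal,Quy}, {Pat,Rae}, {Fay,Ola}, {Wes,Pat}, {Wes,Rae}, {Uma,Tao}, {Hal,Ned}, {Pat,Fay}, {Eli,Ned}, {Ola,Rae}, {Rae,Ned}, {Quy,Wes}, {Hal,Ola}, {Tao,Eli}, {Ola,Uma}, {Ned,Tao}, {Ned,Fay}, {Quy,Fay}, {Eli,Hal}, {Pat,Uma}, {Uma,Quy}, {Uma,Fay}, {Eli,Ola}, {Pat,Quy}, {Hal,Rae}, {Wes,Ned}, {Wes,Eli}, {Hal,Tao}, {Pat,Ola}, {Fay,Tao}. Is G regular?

Degrees: Fay:6, Hal:6, Ola:6, Quy:6, Wes:6, Ned:6, Uma:6, Tao:6, Pat:6, Eli:6, Rae:6
Every vertex has degree 6, so the graph is 6-regular.

Yes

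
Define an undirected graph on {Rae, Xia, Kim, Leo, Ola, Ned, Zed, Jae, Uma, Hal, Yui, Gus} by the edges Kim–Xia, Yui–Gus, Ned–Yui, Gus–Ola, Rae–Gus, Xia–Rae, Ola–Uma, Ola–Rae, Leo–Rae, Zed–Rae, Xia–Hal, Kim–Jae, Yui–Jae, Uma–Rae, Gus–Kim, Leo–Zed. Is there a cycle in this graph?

Yes

|V| = 12, |E| = 16, number of components = 1.
One cycle is Rae-Uma-Ola-Gus-Rae.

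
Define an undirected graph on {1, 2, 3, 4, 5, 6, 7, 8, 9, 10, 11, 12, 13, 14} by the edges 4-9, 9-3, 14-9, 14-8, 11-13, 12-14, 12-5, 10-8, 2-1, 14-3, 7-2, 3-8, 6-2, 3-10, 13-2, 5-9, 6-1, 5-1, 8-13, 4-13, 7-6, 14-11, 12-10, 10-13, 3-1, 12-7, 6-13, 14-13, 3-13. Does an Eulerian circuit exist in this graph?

Degrees: 1:4, 2:4, 3:6, 4:2, 5:3, 6:4, 7:3, 8:4, 9:4, 10:4, 11:2, 12:4, 13:8, 14:6
5, 7 have odd degree; an Eulerian circuit needs every degree to be even, so none exists.

No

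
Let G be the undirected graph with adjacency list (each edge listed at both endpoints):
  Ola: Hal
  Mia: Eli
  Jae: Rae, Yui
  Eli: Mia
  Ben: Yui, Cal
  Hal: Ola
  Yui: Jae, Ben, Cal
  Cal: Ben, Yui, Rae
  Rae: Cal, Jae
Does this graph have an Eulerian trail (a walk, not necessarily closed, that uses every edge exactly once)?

Degrees: Ola:1, Mia:1, Jae:2, Eli:1, Ben:2, Hal:1, Yui:3, Cal:3, Rae:2
Odd-degree vertices: Ola, Mia, Eli, Hal, Yui, Cal (6 total).
An Eulerian trail requires 0 or 2 odd-degree vertices; here there are 6.

No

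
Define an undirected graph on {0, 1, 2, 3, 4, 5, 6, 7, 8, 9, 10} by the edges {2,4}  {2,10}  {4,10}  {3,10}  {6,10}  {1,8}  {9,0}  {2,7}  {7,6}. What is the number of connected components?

Component: {5}
Component: {0, 9}
Component: {1, 8}
Component: {2, 3, 4, 6, 7, 10}

4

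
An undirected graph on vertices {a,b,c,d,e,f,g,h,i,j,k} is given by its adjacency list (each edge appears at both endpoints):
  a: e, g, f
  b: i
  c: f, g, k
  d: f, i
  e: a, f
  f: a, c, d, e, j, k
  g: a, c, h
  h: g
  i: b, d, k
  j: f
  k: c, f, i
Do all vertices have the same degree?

No

Degrees: a:3, b:1, c:3, d:2, e:2, f:6, g:3, h:1, i:3, j:1, k:3
Vertex b has degree 1 while f has degree 6, so the graph is not regular.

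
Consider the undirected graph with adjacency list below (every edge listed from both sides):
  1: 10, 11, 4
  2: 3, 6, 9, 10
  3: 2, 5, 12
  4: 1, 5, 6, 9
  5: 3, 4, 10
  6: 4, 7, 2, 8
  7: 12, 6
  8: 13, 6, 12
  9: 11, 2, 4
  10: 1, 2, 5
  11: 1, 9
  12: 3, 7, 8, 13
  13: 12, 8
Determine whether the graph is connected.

A breadth-first search from 1 visits 1, 10, 11, 4, 5, 2, 9, 6, 3, 8, 7, 12, 13 — all 13 vertices — so the graph is connected.

Yes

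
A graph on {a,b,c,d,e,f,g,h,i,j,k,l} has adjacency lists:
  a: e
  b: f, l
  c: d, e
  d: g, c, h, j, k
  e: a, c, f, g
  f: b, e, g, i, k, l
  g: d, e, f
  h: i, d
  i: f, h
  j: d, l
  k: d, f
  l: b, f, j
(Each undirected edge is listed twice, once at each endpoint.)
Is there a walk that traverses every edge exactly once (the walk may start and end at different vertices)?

Degrees: a:1, b:2, c:2, d:5, e:4, f:6, g:3, h:2, i:2, j:2, k:2, l:3
Odd-degree vertices: a, d, g, l (4 total).
With 4 odd-degree vertices (more than two), no single trail can use every edge.

No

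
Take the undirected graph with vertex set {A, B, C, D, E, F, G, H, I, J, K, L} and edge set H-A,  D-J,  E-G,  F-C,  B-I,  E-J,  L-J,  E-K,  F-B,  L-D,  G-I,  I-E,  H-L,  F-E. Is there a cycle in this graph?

|V| = 12, |E| = 14, number of components = 1.
One cycle is E-I-G-E.

Yes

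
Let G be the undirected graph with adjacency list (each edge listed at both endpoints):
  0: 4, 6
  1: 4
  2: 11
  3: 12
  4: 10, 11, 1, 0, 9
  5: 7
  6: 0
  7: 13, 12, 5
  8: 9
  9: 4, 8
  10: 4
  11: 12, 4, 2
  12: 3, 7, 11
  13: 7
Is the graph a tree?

The graph has 14 vertices and 13 edges.
It is connected with exactly 13 edges, hence acyclic — it is a tree.

Yes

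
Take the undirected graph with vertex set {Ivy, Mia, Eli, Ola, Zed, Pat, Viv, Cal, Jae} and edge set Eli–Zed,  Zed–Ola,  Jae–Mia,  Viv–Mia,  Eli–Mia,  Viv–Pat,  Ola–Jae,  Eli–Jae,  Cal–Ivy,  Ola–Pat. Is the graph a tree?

|V| = 9, |E| = 10.
It splits into 2 components, so it cannot be a tree.

No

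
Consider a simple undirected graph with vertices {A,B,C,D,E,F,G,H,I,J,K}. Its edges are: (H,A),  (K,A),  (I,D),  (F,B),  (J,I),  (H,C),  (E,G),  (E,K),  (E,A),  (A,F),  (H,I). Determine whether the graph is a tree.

|V| = 11, |E| = 11.
Connected but with 11 > 10 edges, so it has a cycle and is not a tree.

No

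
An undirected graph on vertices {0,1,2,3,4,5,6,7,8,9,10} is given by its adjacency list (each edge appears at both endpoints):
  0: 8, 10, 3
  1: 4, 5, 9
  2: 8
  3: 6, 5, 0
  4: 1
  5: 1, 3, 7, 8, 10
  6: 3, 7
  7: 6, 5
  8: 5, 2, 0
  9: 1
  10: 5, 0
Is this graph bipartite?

A valid 2-coloring puts {1, 3, 7, 8, 10} on one side and {0, 2, 4, 5, 6, 9} on the other; every edge crosses between the two sides.

Yes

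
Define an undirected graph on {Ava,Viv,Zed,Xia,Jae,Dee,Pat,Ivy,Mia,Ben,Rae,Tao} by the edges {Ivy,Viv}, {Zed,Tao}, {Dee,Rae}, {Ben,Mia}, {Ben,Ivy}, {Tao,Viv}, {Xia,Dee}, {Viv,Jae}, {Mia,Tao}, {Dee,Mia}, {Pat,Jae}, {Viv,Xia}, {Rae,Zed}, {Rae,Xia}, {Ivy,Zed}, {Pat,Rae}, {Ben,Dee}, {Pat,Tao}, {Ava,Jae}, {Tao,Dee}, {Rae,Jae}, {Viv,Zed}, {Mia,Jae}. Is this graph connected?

Starting from Ava and exploring outward reaches every vertex (Ava, Jae, Pat, Viv, Mia, Rae, Tao, Ivy, Xia, Zed, Dee, Ben); the graph is connected.

Yes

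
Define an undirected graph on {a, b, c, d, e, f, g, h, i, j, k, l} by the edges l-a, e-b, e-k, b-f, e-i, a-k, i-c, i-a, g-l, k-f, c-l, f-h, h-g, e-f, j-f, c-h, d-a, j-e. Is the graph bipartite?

No

b-f-e-b is an odd cycle (length 3), and a bipartite graph can contain only even cycles.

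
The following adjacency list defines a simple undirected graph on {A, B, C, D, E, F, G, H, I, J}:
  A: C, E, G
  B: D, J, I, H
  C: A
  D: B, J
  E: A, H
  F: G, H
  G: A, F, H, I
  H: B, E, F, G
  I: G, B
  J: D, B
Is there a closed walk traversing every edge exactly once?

Degrees: A:3, B:4, C:1, D:2, E:2, F:2, G:4, H:4, I:2, J:2
Vertices with odd degree: A, C. An Eulerian circuit requires all degrees even.

No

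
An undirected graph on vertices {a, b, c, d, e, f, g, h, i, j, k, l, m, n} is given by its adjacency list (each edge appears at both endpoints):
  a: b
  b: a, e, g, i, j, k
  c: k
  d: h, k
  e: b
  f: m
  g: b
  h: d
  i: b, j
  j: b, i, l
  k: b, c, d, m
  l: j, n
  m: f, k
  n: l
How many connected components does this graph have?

1

Component: {a, b, c, d, e, f, g, h, i, j, k, l, m, n}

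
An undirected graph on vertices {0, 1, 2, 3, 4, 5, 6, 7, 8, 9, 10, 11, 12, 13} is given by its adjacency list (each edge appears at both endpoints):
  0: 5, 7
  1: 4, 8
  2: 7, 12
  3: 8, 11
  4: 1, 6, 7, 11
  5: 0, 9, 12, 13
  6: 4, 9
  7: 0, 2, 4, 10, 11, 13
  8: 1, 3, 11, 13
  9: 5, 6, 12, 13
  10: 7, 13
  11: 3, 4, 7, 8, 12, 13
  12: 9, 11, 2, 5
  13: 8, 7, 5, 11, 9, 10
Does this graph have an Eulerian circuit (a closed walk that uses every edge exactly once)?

Yes

Degrees: 0:2, 1:2, 2:2, 3:2, 4:4, 5:4, 6:2, 7:6, 8:4, 9:4, 10:2, 11:6, 12:4, 13:6
All degrees are even and the non-isolated vertices are connected — an Eulerian circuit exists.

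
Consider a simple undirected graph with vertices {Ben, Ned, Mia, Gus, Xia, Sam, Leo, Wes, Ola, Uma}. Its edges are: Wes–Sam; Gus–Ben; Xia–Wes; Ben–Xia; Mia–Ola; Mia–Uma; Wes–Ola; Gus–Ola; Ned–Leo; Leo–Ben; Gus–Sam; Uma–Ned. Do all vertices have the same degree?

No

Degrees: Ben:3, Ned:2, Mia:2, Gus:3, Xia:2, Sam:2, Leo:2, Wes:3, Ola:3, Uma:2
Vertex Ned has degree 2 while Ben has degree 3, so the graph is not regular.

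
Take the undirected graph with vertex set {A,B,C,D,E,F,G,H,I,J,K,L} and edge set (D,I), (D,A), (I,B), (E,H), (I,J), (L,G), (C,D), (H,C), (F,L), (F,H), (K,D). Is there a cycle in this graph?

The graph has 12 vertices, 11 edges, and 1 connected component.
A forest on 12 vertices with 1 component has exactly 11 edges, which matches — so no cycle.

No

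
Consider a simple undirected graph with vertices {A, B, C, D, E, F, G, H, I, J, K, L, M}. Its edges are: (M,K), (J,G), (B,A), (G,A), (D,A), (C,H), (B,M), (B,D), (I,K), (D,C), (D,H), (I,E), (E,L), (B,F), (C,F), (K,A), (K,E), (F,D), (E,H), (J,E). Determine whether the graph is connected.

Yes

A breadth-first search from A visits A, D, G, K, B, C, H, F, J, E, M, I, L — all 13 vertices — so the graph is connected.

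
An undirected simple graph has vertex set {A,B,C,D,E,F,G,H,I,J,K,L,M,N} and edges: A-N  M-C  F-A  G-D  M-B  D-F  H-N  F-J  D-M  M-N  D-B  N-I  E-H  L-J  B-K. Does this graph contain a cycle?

The graph has 14 vertices, 15 edges, and 1 connected component.
Since 15 > 14 - 1, a cycle must exist; for instance A-N-M-D-F-A.

Yes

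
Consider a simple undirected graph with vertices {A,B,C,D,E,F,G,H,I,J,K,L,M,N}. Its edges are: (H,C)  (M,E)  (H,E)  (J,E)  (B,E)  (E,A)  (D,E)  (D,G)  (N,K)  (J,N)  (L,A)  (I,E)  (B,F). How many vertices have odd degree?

Degrees: A:2, B:2, C:1, D:2, E:7, F:1, G:1, H:2, I:1, J:2, K:1, L:1, M:1, N:2
Odd-degree vertices: C, E, F, G, I, K, L, M.

8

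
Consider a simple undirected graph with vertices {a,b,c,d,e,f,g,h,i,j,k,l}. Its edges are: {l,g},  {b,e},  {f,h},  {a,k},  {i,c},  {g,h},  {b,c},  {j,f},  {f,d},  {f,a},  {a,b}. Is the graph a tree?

|V| = 12, |E| = 11.
Connected and |E| = |V| - 1, which characterizes a tree.

Yes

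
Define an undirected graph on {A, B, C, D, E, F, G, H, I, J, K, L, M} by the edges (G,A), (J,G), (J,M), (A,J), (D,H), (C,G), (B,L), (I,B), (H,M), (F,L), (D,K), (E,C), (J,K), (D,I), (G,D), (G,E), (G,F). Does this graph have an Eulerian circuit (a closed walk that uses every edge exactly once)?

Yes

Degrees: A:2, B:2, C:2, D:4, E:2, F:2, G:6, H:2, I:2, J:4, K:2, L:2, M:2
Every vertex has even degree and the edges form a single connected piece, so an Eulerian circuit exists.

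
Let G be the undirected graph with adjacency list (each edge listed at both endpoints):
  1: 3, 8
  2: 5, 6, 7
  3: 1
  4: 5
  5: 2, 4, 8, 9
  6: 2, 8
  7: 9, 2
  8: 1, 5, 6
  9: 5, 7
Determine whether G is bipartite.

Yes

A valid 2-coloring puts {2, 3, 4, 8, 9} on one side and {1, 5, 6, 7} on the other; every edge crosses between the two sides.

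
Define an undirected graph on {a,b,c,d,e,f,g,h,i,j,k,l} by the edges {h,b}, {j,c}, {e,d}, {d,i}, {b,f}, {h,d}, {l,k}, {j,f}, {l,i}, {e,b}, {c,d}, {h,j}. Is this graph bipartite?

Color {a, c, e, f, g, h, i, k} black and {b, d, j, l} white. No edge joins two same-colored vertices, so the graph is bipartite.

Yes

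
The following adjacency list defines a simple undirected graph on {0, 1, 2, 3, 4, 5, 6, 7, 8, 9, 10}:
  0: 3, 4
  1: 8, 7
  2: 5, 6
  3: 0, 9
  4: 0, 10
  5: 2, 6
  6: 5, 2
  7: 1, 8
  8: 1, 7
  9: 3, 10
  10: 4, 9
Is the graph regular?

Yes

Degrees: 0:2, 1:2, 2:2, 3:2, 4:2, 5:2, 6:2, 7:2, 8:2, 9:2, 10:2
Every vertex has degree 2, so the graph is 2-regular.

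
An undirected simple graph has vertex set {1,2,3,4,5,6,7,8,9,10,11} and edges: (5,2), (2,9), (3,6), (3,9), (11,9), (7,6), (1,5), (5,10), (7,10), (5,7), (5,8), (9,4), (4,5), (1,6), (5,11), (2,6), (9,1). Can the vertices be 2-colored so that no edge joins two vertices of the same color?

The cycle 5-10-7-5 has length 3, which is odd, so the graph is not bipartite.

No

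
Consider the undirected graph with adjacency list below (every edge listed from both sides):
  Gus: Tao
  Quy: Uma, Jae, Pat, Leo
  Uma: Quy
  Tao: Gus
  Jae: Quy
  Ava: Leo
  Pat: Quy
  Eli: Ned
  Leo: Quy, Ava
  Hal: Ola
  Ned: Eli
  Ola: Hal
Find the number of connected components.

4

Component: {Gus, Tao}
Component: {Eli, Ned}
Component: {Hal, Ola}
Component: {Quy, Uma, Jae, Ava, Pat, Leo}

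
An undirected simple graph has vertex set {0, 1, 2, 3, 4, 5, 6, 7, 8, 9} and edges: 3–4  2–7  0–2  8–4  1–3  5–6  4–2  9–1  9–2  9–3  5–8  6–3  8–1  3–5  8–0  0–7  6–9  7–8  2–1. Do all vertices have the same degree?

No

Degrees: 0:3, 1:4, 2:5, 3:5, 4:3, 5:3, 6:3, 7:3, 8:5, 9:4
Vertex 0 has degree 3 while 2 has degree 5, so the graph is not regular.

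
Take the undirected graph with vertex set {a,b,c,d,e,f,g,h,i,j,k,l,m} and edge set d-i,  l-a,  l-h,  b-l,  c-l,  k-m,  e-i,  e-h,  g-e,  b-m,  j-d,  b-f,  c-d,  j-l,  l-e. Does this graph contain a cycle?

The graph has 13 vertices, 15 edges, and 1 connected component.
One cycle is l-j-d-i-e-h-l.

Yes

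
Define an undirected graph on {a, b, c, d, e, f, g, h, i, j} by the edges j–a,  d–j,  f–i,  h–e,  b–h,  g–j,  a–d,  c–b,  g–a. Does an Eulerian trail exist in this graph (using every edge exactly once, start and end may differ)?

Degrees: a:3, b:2, c:1, d:2, e:1, f:1, g:2, h:2, i:1, j:3
Odd-degree vertices: a, c, e, f, i, j (6 total).
With 6 odd-degree vertices (more than two), no single trail can use every edge.

No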